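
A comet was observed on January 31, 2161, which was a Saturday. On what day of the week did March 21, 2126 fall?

Count forward from the earlier date (March 21, 2126) to the later (January 31, 2161):
From March 21, 2126 to March 21, 2160: 34 years, of which 9 contain a Feb 29 — 25×365 + 9×366 = 12419 days.
March 2160: 31 − 21 = 10 days remain.
Then 9 full months totalling 275 days.
January 1–31, 2161: 31 days.
Residual: 316 days.
Total: 12735 days.
12735 mod 7 = 2, so 2 days before Saturday is Thursday.

Thursday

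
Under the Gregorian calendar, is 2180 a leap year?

2180 is a leap year.

Yes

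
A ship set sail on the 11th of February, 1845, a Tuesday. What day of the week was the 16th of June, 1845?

Monday

February 1845: 28 − 11 = 17 days remain (1845 is not a leap year, so February has 28 days).
Then March (31), April (30), May (31): 31 + 30 + 31 = 92 days.
June 1–16, 1845: 16 days.
Total: 17 + 92 + 16 = 125 days.
125 mod 7 = 6, so 6 days after Tuesday is Monday.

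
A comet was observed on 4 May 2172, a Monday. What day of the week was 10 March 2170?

Saturday

Count forward from the earlier date (March 10, 2170) to the later (May 4, 2172):
March 2170: 31 − 10 = 21 days remain.
Then 25 full months totalling 761 days.
May 1–4, 2172: 4 days.
Total: 21 + 761 + 4 = 786 days.
786 mod 7 = 2, so 2 days before Monday is Saturday.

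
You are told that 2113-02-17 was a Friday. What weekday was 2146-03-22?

Day-of-year of February 17, 2113: 48.
Day-of-year of March 22, 2146: 81.
2113 has 365 days, so 365 − 48 = 317 days remain in 2113.
Full years 2114–2145: 24 common + 8 leap = 24×365 + 8×366 = 11688 days.
Total: 317 + 11688 + 81 = 12086 days.
12086 mod 7 = 4, so 4 days after Friday is Tuesday.

Tuesday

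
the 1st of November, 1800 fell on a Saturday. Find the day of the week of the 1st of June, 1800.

Sunday

Count forward from the earlier date (June 1, 1800) to the later (November 1, 1800):
June 1800: 30 − 1 = 29 days remain.
Then July (31), August (31), September (30), October (31): 31 + 31 + 30 + 31 = 123 days.
November 1, 1800: 1 day.
Total: 29 + 123 + 1 = 153 days.
153 mod 7 = 6, so 6 days before Saturday is Sunday.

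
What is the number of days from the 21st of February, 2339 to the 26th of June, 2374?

12909

Day-of-year of February 21, 2339: 52.
Day-of-year of June 26, 2374: 177.
2339 has 365 days, so 365 − 52 = 313 days remain in 2339.
Full years 2340–2373: 25 common + 9 leap = 25×365 + 9×366 = 12419 days.
Total: 313 + 12419 + 177 = 12909 days.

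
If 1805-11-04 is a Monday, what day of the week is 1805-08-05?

Count forward from the earlier date (August 5, 1805) to the later (November 4, 1805):
August 1805: 31 − 5 = 26 days remain.
Then September (30), October (31): 30 + 31 = 61 days.
November 1–4, 1805: 4 days.
Total: 26 + 61 + 4 = 91 days.
91 is a multiple of 7, so 1805-08-05 falls on the same weekday: Monday.

Monday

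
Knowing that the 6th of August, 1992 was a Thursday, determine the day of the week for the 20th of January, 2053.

Monday

From August 6, 1992 to August 6, 2052: 60 years, of which 15 contain a Feb 29 — 45×365 + 15×366 = 21915 days.
(2000 is a leap year (divisible by 400).)
August 2052: 31 − 6 = 25 days remain.
Then September (30), October (31), November (30), December (31): 30 + 31 + 30 + 31 = 122 days.
January 1–20, 2053: 20 days.
Residual: 167 days.
Total: 22082 days.
22082 mod 7 = 4, so 4 days after Thursday is Monday.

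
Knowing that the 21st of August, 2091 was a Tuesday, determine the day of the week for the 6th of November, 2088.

Saturday

Count forward from the earlier date (November 6, 2088) to the later (August 21, 2091):
November 6, 2088 → November 6, 2089: 365 days.
November 6, 2089 → November 6, 2090: 365 days.
November 2090: 30 − 6 = 24 days remain.
Then December (31), January (31), February 2091 (28), March (31), April (30), May (31), June (30), July (31): 31 + 31 + 28 + 31 + 30 + 31 + 30 + 31 = 243 days.
August 1–21, 2091: 21 days.
Residual: 288 days.
Total: 1018 days.
1018 mod 7 = 3, so 3 days before Tuesday is Saturday.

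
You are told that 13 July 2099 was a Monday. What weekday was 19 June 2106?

Saturday

Day-of-year of July 13, 2099: 194.
Day-of-year of June 19, 2106: 170.
2099 has 365 days, so 365 − 194 = 171 days remain in 2099.
Full years: 2100: 365; 2101: 365; 2102: 365; 2103: 365; 2104: 366; 2105: 365. Sum = 2191.
Total: 171 + 2191 + 170 = 2532 days.
2532 mod 7 = 5, so 5 days after Monday is Saturday.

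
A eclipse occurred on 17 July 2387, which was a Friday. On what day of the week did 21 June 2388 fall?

Tuesday

July 2387: 31 − 17 = 14 days remain.
Then 10 full months totalling 305 days.
June 1–21, 2388: 21 days.
Residual: 340 days.
Total: 340 days.
340 mod 7 = 4, so 4 days after Friday is Tuesday.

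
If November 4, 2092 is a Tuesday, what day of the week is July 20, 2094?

Tuesday

Day-of-year of November 4, 2092: 309.
Day-of-year of July 20, 2094: 201.
2092 has 366 days, so 366 − 309 = 57 days remain in 2092.
Full years: 2093: 365. Sum = 365.
Total: 57 + 365 + 201 = 623 days.
623 is a multiple of 7, so July 20, 2094 falls on the same weekday: Tuesday.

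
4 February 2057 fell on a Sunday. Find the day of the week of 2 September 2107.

From February 4, 2057 to February 4, 2107: 50 years, of which 11 contain a Feb 29 — 39×365 + 11×366 = 18261 days.
(2100 is not a leap year (divisible by 100 but not 400).)
February 2107: 28 − 4 = 24 days remain (2107 is not a leap year, so February has 28 days).
Then March (31), April (30), May (31), June (30), July (31), August (31): 31 + 30 + 31 + 30 + 31 + 31 = 184 days.
September 1–2, 2107: 2 days.
Residual: 210 days.
Total: 18471 days.
18471 mod 7 = 5, so 5 days after Sunday is Friday.

Friday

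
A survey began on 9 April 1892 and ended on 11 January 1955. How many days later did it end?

Day-of-year of April 9, 1892: 100.
Day-of-year of January 11, 1955: 11.
1892 has 366 days, so 366 − 100 = 266 days remain in 1892.
Full years 1893–1954: 48 common + 14 leap = 48×365 + 14×366 = 22644 days.
Total: 266 + 22644 + 11 = 22921 days.

22921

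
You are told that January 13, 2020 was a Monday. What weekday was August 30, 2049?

Day-of-year of January 13, 2020: 13.
Day-of-year of August 30, 2049: 242.
2020 has 366 days, so 366 − 13 = 353 days remain in 2020.
Full years 2021–2048: 21 common + 7 leap = 21×365 + 7×366 = 10227 days.
Total: 353 + 10227 + 242 = 10822 days.
10822 is a multiple of 7, so August 30, 2049 falls on the same weekday: Monday.

Monday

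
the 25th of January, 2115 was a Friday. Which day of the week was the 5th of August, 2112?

Friday

Count forward from the earlier date (August 5, 2112) to the later (January 25, 2115):
Day-of-year of August 5, 2112: 218.
Day-of-year of January 25, 2115: 25.
2112 has 366 days, so 366 − 218 = 148 days remain in 2112.
Full years: 2113: 365; 2114: 365. Sum = 730.
Total: 148 + 730 + 25 = 903 days.
903 is a multiple of 7, so the 5th of August, 2112 falls on the same weekday: Friday.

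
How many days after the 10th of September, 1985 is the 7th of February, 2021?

Day-of-year of September 10, 1985: 253.
Day-of-year of February 7, 2021: 38.
1985 has 365 days, so 365 − 253 = 112 days remain in 1985.
Full years 1986–2020: 26 common + 9 leap = 26×365 + 9×366 = 12784 days.
Total: 112 + 12784 + 38 = 12934 days.

12934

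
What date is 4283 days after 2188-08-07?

2200-04-30

Count 4283 days after August 7, 2188:
From August 7, 2188 to August 7, 2199: 11 years, of which 2 contain a Feb 29 — 9×365 + 2×366 = 4017 days.
August 2199: 31 − 7 = 24 days remain.
Then September (30), October (31), November (30), December (31), January (31), February 2200 (28), March (31): 30 + 31 + 30 + 31 + 31 + 28 + 31 = 212 days.
April 1–30, 2200: 30 days.
Residual: 266 days.
Total: 4283 days.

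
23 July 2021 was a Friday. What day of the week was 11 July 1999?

Count forward from the earlier date (July 11, 1999) to the later (July 23, 2021):
From July 11, 1999 to July 11, 2021: 22 years, of which 6 contain a Feb 29 — 16×365 + 6×366 = 8036 days.
(2000 is a leap year (divisible by 400).)
Within July 2021: 23 − 11 = 12 days.
Total: 8048 days.
8048 mod 7 = 5, so 5 days before Friday is Sunday.

Sunday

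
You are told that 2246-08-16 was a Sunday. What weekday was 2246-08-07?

Count forward from the earlier date (August 7, 2246) to the later (August 16, 2246):
Within August 2246: 16 − 7 = 9 days.
9 mod 7 = 2, so 2 days before Sunday is Friday.

Friday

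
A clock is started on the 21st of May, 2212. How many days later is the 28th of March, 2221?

Day-of-year of May 21, 2212: 142.
Day-of-year of March 28, 2221: 87.
2212 has 366 days, so 366 − 142 = 224 days remain in 2212.
Full years 2213–2220: 6 common + 2 leap = 6×365 + 2×366 = 2922 days.
Total: 224 + 2922 + 87 = 3233 days.

3233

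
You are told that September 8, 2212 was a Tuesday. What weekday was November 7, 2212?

Saturday

September 2212: 30 − 8 = 22 days remain.
Then October (31): 31 days.
November 1–7, 2212: 7 days.
Total: 22 + 31 + 7 = 60 days.
60 mod 7 = 4, so 4 days after Tuesday is Saturday.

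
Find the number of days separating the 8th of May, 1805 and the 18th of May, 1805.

10

Within May 1805: 18 − 8 = 10 days.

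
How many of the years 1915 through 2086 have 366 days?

Years divisible by 4: 1916, 1920, …, 2084 — 43 in all.
2000 is divisible by 400, so still leap.
No century exceptions apply. Count: 43.

43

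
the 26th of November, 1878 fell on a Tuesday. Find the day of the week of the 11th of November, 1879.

Tuesday

November 1878: 30 − 26 = 4 days remain.
Then 11 full months totalling 335 days.
November 1–11, 1879: 11 days.
Residual: 350 days.
Total: 350 days.
350 is a multiple of 7, so the 11th of November, 1879 falls on the same weekday: Tuesday.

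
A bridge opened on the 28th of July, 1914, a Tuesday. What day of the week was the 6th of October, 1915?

July 1914: 31 − 28 = 3 days remain.
Then 14 full months totalling 426 days.
October 1–6, 1915: 6 days.
Total: 3 + 426 + 6 = 435 days.
435 mod 7 = 1, so 1 day after Tuesday is Wednesday.

Wednesday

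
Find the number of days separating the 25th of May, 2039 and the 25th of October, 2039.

May 2039: 31 − 25 = 6 days remain.
Then June (30), July (31), August (31), September (30): 30 + 31 + 31 + 30 = 122 days.
October 1–25, 2039: 25 days.
Total: 6 + 122 + 25 = 153 days.

153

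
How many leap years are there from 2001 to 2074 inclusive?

Years divisible by 4: 2004, 2008, …, 2072 — 18 in all.
No century exceptions apply. Count: 18.

18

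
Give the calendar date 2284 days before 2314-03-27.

2307-12-25

Count 2284 days before March 27, 2314:
December 25, 2307 → December 25, 2308: 366 days (2308 is a leap year).
December 25, 2308 → December 25, 2309: 365 days.
December 25, 2309 → December 25, 2310: 365 days.
December 25, 2310 → December 25, 2311: 365 days.
December 25, 2311 → December 25, 2312: 366 days (2312 is a leap year).
December 25, 2312 → December 25, 2313: 365 days.
December 2313: 31 − 25 = 6 days remain.
Then January (31), February 2314 (28): 31 + 28 = 59 days.
March 1–27, 2314: 27 days.
Residual: 92 days.
Total: 2284 days.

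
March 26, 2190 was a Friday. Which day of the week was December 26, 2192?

Wednesday

Day-of-year of March 26, 2190: 85.
Day-of-year of December 26, 2192: 361.
2190 has 365 days, so 365 − 85 = 280 days remain in 2190.
Full years: 2191: 365. Sum = 365.
Total: 280 + 365 + 361 = 1006 days.
1006 mod 7 = 5, so 5 days after Friday is Wednesday.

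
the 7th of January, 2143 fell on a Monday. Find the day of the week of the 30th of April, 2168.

From January 7, 2143 to January 7, 2168: 25 years, of which 6 contain a Feb 29 — 19×365 + 6×366 = 9131 days.
January 2168: 31 − 7 = 24 days remain.
Then February 2168 (29), March (31): 29 + 31 = 60 days.
April 1–30, 2168: 30 days.
Residual: 114 days.
Total: 9245 days.
9245 mod 7 = 5, so 5 days after Monday is Saturday.

Saturday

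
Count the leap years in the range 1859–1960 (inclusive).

Years divisible by 4: 1860, 1864, …, 1960 — 26 in all.
Of these, 1900 is divisible by 100 but not 400, so not leap.
Leap years: 26 − 1 = 25.

25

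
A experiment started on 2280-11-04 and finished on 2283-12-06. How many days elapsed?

1127

Day-of-year of November 4, 2280: 309.
Day-of-year of December 6, 2283: 340.
2280 has 366 days, so 366 − 309 = 57 days remain in 2280.
Full years: 2281: 365; 2282: 365. Sum = 730.
Total: 57 + 730 + 340 = 1127 days.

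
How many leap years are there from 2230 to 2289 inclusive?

15

Years divisible by 4: 2232, 2236, …, 2288 — 15 in all.
No century exceptions apply. Count: 15.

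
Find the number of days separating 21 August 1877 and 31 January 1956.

28651

Day-of-year of August 21, 1877: 233.
Day-of-year of January 31, 1956: 31.
1877 has 365 days, so 365 − 233 = 132 days remain in 1877.
Full years 1878–1955: 60 common + 18 leap = 60×365 + 18×366 = 28488 days.
Total: 132 + 28488 + 31 = 28651 days.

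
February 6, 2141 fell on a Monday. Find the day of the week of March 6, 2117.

Saturday

Count forward from the earlier date (March 6, 2117) to the later (February 6, 2141):
From March 6, 2117 to March 6, 2140: 23 years, of which 6 contain a Feb 29 — 17×365 + 6×366 = 8401 days.
March 2140: 31 − 6 = 25 days remain.
Then 10 full months totalling 306 days.
February 1–6, 2141: 6 days (2141 is not a leap year).
Residual: 337 days.
Total: 8738 days.
8738 mod 7 = 2, so 2 days before Monday is Saturday.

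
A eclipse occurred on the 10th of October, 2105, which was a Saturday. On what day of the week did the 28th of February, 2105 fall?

Count forward from the earlier date (February 28, 2105) to the later (October 10, 2105):
February 2105: 28 − 28 = 0 days remain (2105 is not a leap year, so February has 28 days).
Then March (31), April (30), May (31), June (30), July (31), August (31), September (30): 31 + 30 + 31 + 30 + 31 + 31 + 30 = 214 days.
October 1–10, 2105: 10 days.
Total: 0 + 214 + 10 = 224 days.
224 is a multiple of 7, so the 28th of February, 2105 falls on the same weekday: Saturday.

Saturday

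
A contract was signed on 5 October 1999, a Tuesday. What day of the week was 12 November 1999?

Friday

October 1999: 31 − 5 = 26 days remain.
November 1–12, 1999: 12 days.
Total: 26 + 12 = 38 days.
38 mod 7 = 3, so 3 days after Tuesday is Friday.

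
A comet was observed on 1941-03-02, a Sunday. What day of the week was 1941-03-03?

Monday

Within March 1941: 3 − 2 = 1 day.
1 mod 7 = 1, so 1 day after Sunday is Monday.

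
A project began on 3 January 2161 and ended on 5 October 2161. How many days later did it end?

January 2161: 31 − 3 = 28 days remain.
Then February 2161 (28), March (31), April (30), May (31), June (30), July (31), August (31), September (30): 28 + 31 + 30 + 31 + 30 + 31 + 31 + 30 = 242 days.
October 1–5, 2161: 5 days.
Total: 28 + 242 + 5 = 275 days.

275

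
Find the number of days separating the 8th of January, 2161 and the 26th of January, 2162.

383

January 8, 2161 → January 8, 2162: 365 days.
Within January 2162: 26 − 8 = 18 days.
Total: 383 days.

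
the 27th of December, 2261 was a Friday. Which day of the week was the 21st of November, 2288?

Day-of-year of December 27, 2261: 361.
Day-of-year of November 21, 2288: 326.
2261 has 365 days, so 365 − 361 = 4 days remain in 2261.
Full years 2262–2287: 20 common + 6 leap = 20×365 + 6×366 = 9496 days.
Total: 4 + 9496 + 326 = 9826 days.
9826 mod 7 = 5, so 5 days after Friday is Wednesday.

Wednesday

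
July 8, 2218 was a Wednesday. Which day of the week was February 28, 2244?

Day-of-year of July 8, 2218: 189.
Day-of-year of February 28, 2244: 59.
2218 has 365 days, so 365 − 189 = 176 days remain in 2218.
Full years 2219–2243: 19 common + 6 leap = 19×365 + 6×366 = 9131 days.
Total: 176 + 9131 + 59 = 9366 days.
9366 is a multiple of 7, so February 28, 2244 falls on the same weekday: Wednesday.

Wednesday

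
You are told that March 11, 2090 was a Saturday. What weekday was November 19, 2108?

Monday

From March 11, 2090 to March 11, 2108: 18 years, of which 4 contain a Feb 29 — 14×365 + 4×366 = 6574 days.
(2100 is not a leap year (divisible by 100 but not 400).)
March 2108: 31 − 11 = 20 days remain.
Then April (30), May (31), June (30), July (31), August (31), September (30), October (31): 30 + 31 + 30 + 31 + 31 + 30 + 31 = 214 days.
November 1–19, 2108: 19 days.
Residual: 253 days.
Total: 6827 days.
6827 mod 7 = 2, so 2 days after Saturday is Monday.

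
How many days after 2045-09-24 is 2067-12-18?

8120

Day-of-year of September 24, 2045: 267.
Day-of-year of December 18, 2067: 352.
2045 has 365 days, so 365 − 267 = 98 days remain in 2045.
Full years 2046–2066: 16 common + 5 leap = 16×365 + 5×366 = 7670 days.
Total: 98 + 7670 + 352 = 8120 days.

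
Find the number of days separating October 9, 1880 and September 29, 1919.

From October 9, 1880 to October 9, 1918: 38 years, of which 8 contain a Feb 29 — 30×365 + 8×366 = 13878 days.
(1900 is not a leap year (divisible by 100 but not 400).)
October 1918: 31 − 9 = 22 days remain.
Then 10 full months totalling 304 days.
September 1–29, 1919: 29 days.
Residual: 355 days.
Total: 14233 days.

14233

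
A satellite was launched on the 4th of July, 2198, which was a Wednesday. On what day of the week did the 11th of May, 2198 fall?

Count forward from the earlier date (May 11, 2198) to the later (July 4, 2198):
May 2198: 31 − 11 = 20 days remain.
Then June (30): 30 days.
July 1–4, 2198: 4 days.
Total: 20 + 30 + 4 = 54 days.
54 mod 7 = 5, so 5 days before Wednesday is Friday.

Friday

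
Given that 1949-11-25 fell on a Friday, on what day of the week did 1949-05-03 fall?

Count forward from the earlier date (May 3, 1949) to the later (November 25, 1949):
May 1949: 31 − 3 = 28 days remain.
Then June (30), July (31), August (31), September (30), October (31): 30 + 31 + 31 + 30 + 31 = 153 days.
November 1–25, 1949: 25 days.
Total: 28 + 153 + 25 = 206 days.
206 mod 7 = 3, so 3 days before Friday is Tuesday.

Tuesday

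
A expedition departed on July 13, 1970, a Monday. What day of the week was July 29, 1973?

Sunday

July 13, 1970 → July 13, 1971: 365 days.
July 13, 1971 → July 13, 1972: 366 days (1972 is a leap year).
July 13, 1972 → July 13, 1973: 365 days.
Within July 1973: 29 − 13 = 16 days.
Total: 1112 days.
1112 mod 7 = 6, so 6 days after Monday is Sunday.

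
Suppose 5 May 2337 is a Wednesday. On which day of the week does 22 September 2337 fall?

Wednesday

May 2337: 31 − 5 = 26 days remain.
Then June (30), July (31), August (31): 30 + 31 + 31 = 92 days.
September 1–22, 2337: 22 days.
Total: 26 + 92 + 22 = 140 days.
140 is a multiple of 7, so 22 September 2337 falls on the same weekday: Wednesday.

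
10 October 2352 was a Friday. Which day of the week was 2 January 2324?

Wednesday

Count forward from the earlier date (January 2, 2324) to the later (October 10, 2352):
From January 2, 2324 to January 2, 2352: 28 years, of which 7 contain a Feb 29 — 21×365 + 7×366 = 10227 days.
January 2352: 31 − 2 = 29 days remain.
Then February 2352 (29), March (31), April (30), May (31), June (30), July (31), August (31), September (30): 29 + 31 + 30 + 31 + 30 + 31 + 31 + 30 = 243 days.
October 1–10, 2352: 10 days.
Residual: 282 days.
Total: 10509 days.
10509 mod 7 = 2, so 2 days before Friday is Wednesday.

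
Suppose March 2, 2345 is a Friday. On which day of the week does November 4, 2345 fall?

Sunday

March 2345: 31 − 2 = 29 days remain.
Then April (30), May (31), June (30), July (31), August (31), September (30), October (31): 30 + 31 + 30 + 31 + 31 + 30 + 31 = 214 days.
November 1–4, 2345: 4 days.
Total: 29 + 214 + 4 = 247 days.
247 mod 7 = 2, so 2 days after Friday is Sunday.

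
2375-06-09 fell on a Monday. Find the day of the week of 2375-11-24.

Monday

June 2375: 30 − 9 = 21 days remain.
Then July (31), August (31), September (30), October (31): 31 + 31 + 30 + 31 = 123 days.
November 1–24, 2375: 24 days.
Total: 21 + 123 + 24 = 168 days.
168 is a multiple of 7, so 2375-11-24 falls on the same weekday: Monday.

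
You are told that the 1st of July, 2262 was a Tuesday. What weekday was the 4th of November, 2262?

July 2262: 31 − 1 = 30 days remain.
Then August (31), September (30), October (31): 31 + 30 + 31 = 92 days.
November 1–4, 2262: 4 days.
Total: 30 + 92 + 4 = 126 days.
126 is a multiple of 7, so the 4th of November, 2262 falls on the same weekday: Tuesday.

Tuesday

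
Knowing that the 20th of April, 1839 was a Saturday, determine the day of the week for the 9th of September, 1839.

April 1839: 30 − 20 = 10 days remain.
Then May (31), June (30), July (31), August (31): 31 + 30 + 31 + 31 = 123 days.
September 1–9, 1839: 9 days.
Total: 10 + 123 + 9 = 142 days.
142 mod 7 = 2, so 2 days after Saturday is Monday.

Monday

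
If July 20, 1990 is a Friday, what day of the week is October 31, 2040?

Day-of-year of July 20, 1990: 201.
Day-of-year of October 31, 2040: 305.
1990 has 365 days, so 365 − 201 = 164 days remain in 1990.
Full years 1991–2039: 37 common + 12 leap = 37×365 + 12×366 = 17897 days.
Total: 164 + 17897 + 305 = 18366 days.
18366 mod 7 = 5, so 5 days after Friday is Wednesday.

Wednesday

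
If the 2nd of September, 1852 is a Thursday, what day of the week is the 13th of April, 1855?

September 2, 1852 → September 2, 1853: 365 days.
September 2, 1853 → September 2, 1854: 365 days.
September 1854: 30 − 2 = 28 days remain.
Then October (31), November (30), December (31), January (31), February 1855 (28), March (31): 31 + 30 + 31 + 31 + 28 + 31 = 182 days.
April 1–13, 1855: 13 days.
Residual: 223 days.
Total: 953 days.
953 mod 7 = 1, so 1 day after Thursday is Friday.

Friday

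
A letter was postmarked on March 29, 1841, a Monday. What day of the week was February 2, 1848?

Wednesday

March 29, 1841 → March 29, 1842: 365 days.
March 29, 1842 → March 29, 1843: 365 days.
March 29, 1843 → March 29, 1844: 366 days (1844 is a leap year).
March 29, 1844 → March 29, 1845: 365 days.
March 29, 1845 → March 29, 1846: 365 days.
March 29, 1846 → March 29, 1847: 365 days.
March 1847: 31 − 29 = 2 days remain.
Then 10 full months totalling 306 days.
February 1–2, 1848: 2 days (1848 is a leap year).
Residual: 310 days.
Total: 2501 days.
2501 mod 7 = 2, so 2 days after Monday is Wednesday.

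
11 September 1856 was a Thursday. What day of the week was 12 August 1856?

Tuesday

Count forward from the earlier date (August 12, 1856) to the later (September 11, 1856):
August 1856: 31 − 12 = 19 days remain.
September 1–11, 1856: 11 days.
Total: 19 + 11 = 30 days.
30 mod 7 = 2, so 2 days before Thursday is Tuesday.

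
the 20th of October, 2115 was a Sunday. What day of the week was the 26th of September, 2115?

Count forward from the earlier date (September 26, 2115) to the later (October 20, 2115):
September 2115: 30 − 26 = 4 days remain.
October 1–20, 2115: 20 days.
Total: 4 + 20 = 24 days.
24 mod 7 = 3, so 3 days before Sunday is Thursday.

Thursday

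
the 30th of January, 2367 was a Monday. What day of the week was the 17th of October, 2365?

Count forward from the earlier date (October 17, 2365) to the later (January 30, 2367):
Day-of-year of October 17, 2365: 290.
Day-of-year of January 30, 2367: 30.
2365 has 365 days, so 365 − 290 = 75 days remain in 2365.
Full years: 2366: 365. Sum = 365.
Total: 75 + 365 + 30 = 470 days.
470 mod 7 = 1, so 1 day before Monday is Sunday.

Sunday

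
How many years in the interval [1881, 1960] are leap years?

Years divisible by 4: 1884, 1888, …, 1960 — 20 in all.
Of these, 1900 is divisible by 100 but not 400, so not leap.
Leap years: 20 − 1 = 19.

19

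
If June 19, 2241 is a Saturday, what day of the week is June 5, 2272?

Wednesday

From June 19, 2241 to June 19, 2271: 30 years, of which 7 contain a Feb 29 — 23×365 + 7×366 = 10957 days.
June 2271: 30 − 19 = 11 days remain.
Then 11 full months totalling 336 days.
June 1–5, 2272: 5 days.
Residual: 352 days.
Total: 11309 days.
11309 mod 7 = 4, so 4 days after Saturday is Wednesday.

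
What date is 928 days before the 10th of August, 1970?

the 25th of January, 1968

Count 928 days before August 10, 1970:
January 1968: 31 − 25 = 6 days remain.
Then 30 full months totalling 912 days.
August 1–10, 1970: 10 days.
Total: 6 + 912 + 10 = 928 days.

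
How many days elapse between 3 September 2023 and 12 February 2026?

Day-of-year of September 3, 2023: 246.
Day-of-year of February 12, 2026: 43.
2023 has 365 days, so 365 − 246 = 119 days remain in 2023.
Full years: 2024: 366; 2025: 365. Sum = 731.
Total: 119 + 731 + 43 = 893 days.

893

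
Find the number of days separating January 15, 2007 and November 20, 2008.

675

Day-of-year of January 15, 2007: 15.
Day-of-year of November 20, 2008: 325.
2007 has 365 days, so 365 − 15 = 350 days remain in 2007.
Total: 350 + 325 = 675 days.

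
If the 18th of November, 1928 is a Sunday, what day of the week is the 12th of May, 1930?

Day-of-year of November 18, 1928: 323.
Day-of-year of May 12, 1930: 132.
1928 has 366 days, so 366 − 323 = 43 days remain in 1928.
Full years: 1929: 365. Sum = 365.
Total: 43 + 365 + 132 = 540 days.
540 mod 7 = 1, so 1 day after Sunday is Monday.

Monday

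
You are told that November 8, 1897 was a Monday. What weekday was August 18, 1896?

Count forward from the earlier date (August 18, 1896) to the later (November 8, 1897):
August 18, 1896 → August 18, 1897: 365 days.
August 1897: 31 − 18 = 13 days remain.
Then September (30), October (31): 30 + 31 = 61 days.
November 1–8, 1897: 8 days.
Residual: 82 days.
Total: 447 days.
447 mod 7 = 6, so 6 days before Monday is Tuesday.

Tuesday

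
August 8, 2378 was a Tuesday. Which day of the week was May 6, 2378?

Saturday

Count forward from the earlier date (May 6, 2378) to the later (August 8, 2378):
May 2378: 31 − 6 = 25 days remain.
Then June (30), July (31): 30 + 31 = 61 days.
August 1–8, 2378: 8 days.
Total: 25 + 61 + 8 = 94 days.
94 mod 7 = 3, so 3 days before Tuesday is Saturday.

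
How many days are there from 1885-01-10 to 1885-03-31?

January 1885: 31 − 10 = 21 days remain.
Then February 1885 (28): 28 days.
March 1–31, 1885: 31 days.
Total: 21 + 28 + 31 = 80 days.

80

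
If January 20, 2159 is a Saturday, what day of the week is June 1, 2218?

Monday

From January 20, 2159 to January 20, 2218: 59 years, of which 14 contain a Feb 29 — 45×365 + 14×366 = 21549 days.
(2200 is not a leap year (divisible by 100 but not 400).)
January 2218: 31 − 20 = 11 days remain.
Then February 2218 (28), March (31), April (30), May (31): 28 + 31 + 30 + 31 = 120 days.
June 1, 2218: 1 day.
Residual: 132 days.
Total: 21681 days.
21681 mod 7 = 2, so 2 days after Saturday is Monday.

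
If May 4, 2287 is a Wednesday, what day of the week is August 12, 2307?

From May 4, 2287 to May 4, 2307: 20 years, of which 4 contain a Feb 29 — 16×365 + 4×366 = 7304 days.
(2300 is not a leap year (divisible by 100 but not 400).)
May 2307: 31 − 4 = 27 days remain.
Then June (30), July (31): 30 + 31 = 61 days.
August 1–12, 2307: 12 days.
Residual: 100 days.
Total: 7404 days.
7404 mod 7 = 5, so 5 days after Wednesday is Monday.

Monday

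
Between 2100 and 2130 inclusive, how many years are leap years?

7

Years divisible by 4 in [2100, 2130]: 2100, 2104, 2108, 2112, 2116, 2120, 2124, 2128.
Of these, 2100 is divisible by 100 but not 400, so not leap.
Leap years: 8 − 1 = 7.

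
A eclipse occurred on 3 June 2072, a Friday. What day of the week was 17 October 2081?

Friday

From June 3, 2072 to June 3, 2081: 9 years, of which 2 contain a Feb 29 — 7×365 + 2×366 = 3287 days.
June 2081: 30 − 3 = 27 days remain.
Then July (31), August (31), September (30): 31 + 31 + 30 = 92 days.
October 1–17, 2081: 17 days.
Residual: 136 days.
Total: 3423 days.
3423 is a multiple of 7, so 17 October 2081 falls on the same weekday: Friday.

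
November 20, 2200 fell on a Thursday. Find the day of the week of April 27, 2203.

Wednesday

November 20, 2200 → November 20, 2201: 365 days.
November 20, 2201 → November 20, 2202: 365 days.
November 2202: 30 − 20 = 10 days remain.
Then December (31), January (31), February 2203 (28), March (31): 31 + 31 + 28 + 31 = 121 days.
April 1–27, 2203: 27 days.
Residual: 158 days.
Total: 888 days.
888 mod 7 = 6, so 6 days after Thursday is Wednesday.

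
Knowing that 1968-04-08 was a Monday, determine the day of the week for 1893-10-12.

Thursday

Count forward from the earlier date (October 12, 1893) to the later (April 8, 1968):
From October 12, 1893 to October 12, 1967: 74 years, of which 17 contain a Feb 29 — 57×365 + 17×366 = 27027 days.
(1900 is not a leap year (divisible by 100 but not 400).)
October 1967: 31 − 12 = 19 days remain.
Then November (30), December (31), January (31), February 1968 (29), March (31): 30 + 31 + 31 + 29 + 31 = 152 days.
April 1–8, 1968: 8 days.
Residual: 179 days.
Total: 27206 days.
27206 mod 7 = 4, so 4 days before Monday is Thursday.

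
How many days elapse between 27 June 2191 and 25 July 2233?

15368

From June 27, 2191 to June 27, 2233: 42 years, of which 10 contain a Feb 29 — 32×365 + 10×366 = 15340 days.
(2200 is not a leap year (divisible by 100 but not 400).)
June 2233: 30 − 27 = 3 days remain.
July 1–25, 2233: 25 days.
Residual: 28 days.
Total: 15368 days.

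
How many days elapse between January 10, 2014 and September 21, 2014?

January 2014: 31 − 10 = 21 days remain.
Then February 2014 (28), March (31), April (30), May (31), June (30), July (31), August (31): 28 + 31 + 30 + 31 + 30 + 31 + 31 = 212 days.
September 1–21, 2014: 21 days.
Total: 21 + 212 + 21 = 254 days.

254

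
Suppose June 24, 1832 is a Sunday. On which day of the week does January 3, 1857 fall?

Saturday

Day-of-year of June 24, 1832: 176.
Day-of-year of January 3, 1857: 3.
1832 has 366 days, so 366 − 176 = 190 days remain in 1832.
Full years 1833–1856: 18 common + 6 leap = 18×365 + 6×366 = 8766 days.
Total: 190 + 8766 + 3 = 8959 days.
8959 mod 7 = 6, so 6 days after Sunday is Saturday.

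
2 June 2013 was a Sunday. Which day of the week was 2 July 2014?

Wednesday

June 2013: 30 − 2 = 28 days remain.
Then 12 full months totalling 365 days.
July 1–2, 2014: 2 days.
Total: 28 + 365 + 2 = 395 days.
395 mod 7 = 3, so 3 days after Sunday is Wednesday.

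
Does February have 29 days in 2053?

No

2053 is not a leap year.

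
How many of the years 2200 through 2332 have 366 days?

Years divisible by 4: 2200, 2204, …, 2332 — 34 in all.
Of these, 2200, 2300 are divisible by 100 but not 400, so not leap.
Leap years: 34 − 2 = 32.

32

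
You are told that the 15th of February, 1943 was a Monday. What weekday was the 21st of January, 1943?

Count forward from the earlier date (January 21, 1943) to the later (February 15, 1943):
January 1943: 31 − 21 = 10 days remain.
February 1–15, 1943: 15 days (1943 is not a leap year).
Total: 10 + 15 = 25 days.
25 mod 7 = 4, so 4 days before Monday is Thursday.

Thursday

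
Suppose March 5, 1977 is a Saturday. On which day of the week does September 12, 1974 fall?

Count forward from the earlier date (September 12, 1974) to the later (March 5, 1977):
September 12, 1974 → September 12, 1975: 365 days.
September 12, 1975 → September 12, 1976: 366 days (1976 is a leap year).
September 1976: 30 − 12 = 18 days remain.
Then October (31), November (30), December (31), January (31), February 1977 (28): 31 + 30 + 31 + 31 + 28 = 151 days.
March 1–5, 1977: 5 days.
Residual: 174 days.
Total: 905 days.
905 mod 7 = 2, so 2 days before Saturday is Thursday.

Thursday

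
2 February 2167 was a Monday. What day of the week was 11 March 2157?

Count forward from the earlier date (March 11, 2157) to the later (February 2, 2167):
Day-of-year of March 11, 2157: 70.
Day-of-year of February 2, 2167: 33.
2157 has 365 days, so 365 − 70 = 295 days remain in 2157.
Full years 2158–2166: 7 common + 2 leap = 7×365 + 2×366 = 3287 days.
Total: 295 + 3287 + 33 = 3615 days.
3615 mod 7 = 3, so 3 days before Monday is Friday.

Friday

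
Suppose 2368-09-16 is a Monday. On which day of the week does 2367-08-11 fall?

Friday

Count forward from the earlier date (August 11, 2367) to the later (September 16, 2368):
Day-of-year of August 11, 2367: 223.
Day-of-year of September 16, 2368: 260.
2367 has 365 days, so 365 − 223 = 142 days remain in 2367.
Total: 142 + 260 = 402 days.
402 mod 7 = 3, so 3 days before Monday is Friday.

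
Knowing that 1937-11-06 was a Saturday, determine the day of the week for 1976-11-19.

Day-of-year of November 6, 1937: 310.
Day-of-year of November 19, 1976: 324.
1937 has 365 days, so 365 − 310 = 55 days remain in 1937.
Full years 1938–1975: 29 common + 9 leap = 29×365 + 9×366 = 13879 days.
Total: 55 + 13879 + 324 = 14258 days.
14258 mod 7 = 6, so 6 days after Saturday is Friday.

Friday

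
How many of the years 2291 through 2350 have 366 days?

14

Years divisible by 4: 2292, 2296, …, 2348 — 15 in all.
Of these, 2300 is divisible by 100 but not 400, so not leap.
Leap years: 15 − 1 = 14.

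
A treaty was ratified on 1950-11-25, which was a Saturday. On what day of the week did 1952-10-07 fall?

November 1950: 30 − 25 = 5 days remain.
Then 22 full months totalling 670 days.
October 1–7, 1952: 7 days.
Total: 5 + 670 + 7 = 682 days.
682 mod 7 = 3, so 3 days after Saturday is Tuesday.

Tuesday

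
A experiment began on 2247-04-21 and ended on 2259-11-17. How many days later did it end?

4593

From April 21, 2247 to April 21, 2259: 12 years, of which 3 contain a Feb 29 — 9×365 + 3×366 = 4383 days.
April 2259: 30 − 21 = 9 days remain.
Then May (31), June (30), July (31), August (31), September (30), October (31): 31 + 30 + 31 + 31 + 30 + 31 = 184 days.
November 1–17, 2259: 17 days.
Residual: 210 days.
Total: 4593 days.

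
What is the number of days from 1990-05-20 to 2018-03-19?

10165

From May 20, 1990 to May 20, 2017: 27 years, of which 7 contain a Feb 29 — 20×365 + 7×366 = 9862 days.
(2000 is a leap year (divisible by 400).)
May 2017: 31 − 20 = 11 days remain.
Then 9 full months totalling 273 days.
March 1–19, 2018: 19 days.
Residual: 303 days.
Total: 10165 days.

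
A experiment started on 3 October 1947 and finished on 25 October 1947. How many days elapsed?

Within October 1947: 25 − 3 = 22 days.

22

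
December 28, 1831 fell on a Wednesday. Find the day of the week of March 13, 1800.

Count forward from the earlier date (March 13, 1800) to the later (December 28, 1831):
Day-of-year of March 13, 1800: 72.
Day-of-year of December 28, 1831: 362.
1800 has 365 days, so 365 − 72 = 293 days remain in 1800.
Full years 1801–1830: 23 common + 7 leap = 23×365 + 7×366 = 10957 days.
Total: 293 + 10957 + 362 = 11612 days.
11612 mod 7 = 6, so 6 days before Wednesday is Thursday.

Thursday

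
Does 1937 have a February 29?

No

1937 is not a leap year.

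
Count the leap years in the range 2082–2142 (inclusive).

14

Years divisible by 4: 2084, 2088, …, 2140 — 15 in all.
Of these, 2100 is divisible by 100 but not 400, so not leap.
Leap years: 15 − 1 = 14.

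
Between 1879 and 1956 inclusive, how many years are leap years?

Years divisible by 4: 1880, 1884, …, 1956 — 20 in all.
Of these, 1900 is divisible by 100 but not 400, so not leap.
Leap years: 20 − 1 = 19.

19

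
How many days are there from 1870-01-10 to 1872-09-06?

January 1870: 31 − 10 = 21 days remain.
Then 31 full months totalling 943 days.
September 1–6, 1872: 6 days.
Total: 21 + 943 + 6 = 970 days.

970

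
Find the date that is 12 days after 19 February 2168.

2 March 2168

Count 12 days after February 19, 2168:
February 2168: 29 − 19 = 10 days remain (2168 is a leap year, so February has 29 days).
March 1–2, 2168: 2 days.
Total: 10 + 2 = 12 days.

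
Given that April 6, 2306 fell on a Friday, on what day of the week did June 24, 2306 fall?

Sunday

April 2306: 30 − 6 = 24 days remain.
Then May (31): 31 days.
June 1–24, 2306: 24 days.
Total: 24 + 31 + 24 = 79 days.
79 mod 7 = 2, so 2 days after Friday is Sunday.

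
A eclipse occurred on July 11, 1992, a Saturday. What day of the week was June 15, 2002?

Saturday

From July 11, 1992 to July 11, 2001: 9 years, of which 2 contain a Feb 29 — 7×365 + 2×366 = 3287 days.
(2000 is a leap year (divisible by 400).)
July 2001: 31 − 11 = 20 days remain.
Then 10 full months totalling 304 days.
June 1–15, 2002: 15 days.
Residual: 339 days.
Total: 3626 days.
3626 is a multiple of 7, so June 15, 2002 falls on the same weekday: Saturday.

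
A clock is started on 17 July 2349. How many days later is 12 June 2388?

14210

From July 17, 2349 to July 17, 2387: 38 years, of which 9 contain a Feb 29 — 29×365 + 9×366 = 13879 days.
July 2387: 31 − 17 = 14 days remain.
Then 10 full months totalling 305 days.
June 1–12, 2388: 12 days.
Residual: 331 days.
Total: 14210 days.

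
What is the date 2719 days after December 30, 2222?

June 10, 2230

Count 2719 days after December 30, 2222:
Day-of-year of December 30, 2222: 364.
Day-of-year of June 10, 2230: 161.
2222 has 365 days, so 365 − 364 = 1 days remain in 2222.
Full years 2223–2229: 5 common + 2 leap = 5×365 + 2×366 = 2557 days.
Total: 1 + 2557 + 161 = 2719 days.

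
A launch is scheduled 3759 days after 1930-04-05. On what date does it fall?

1940-07-20

Count 3759 days after April 5, 1930:
From April 5, 1930 to April 5, 1940: 10 years, of which 3 contain a Feb 29 — 7×365 + 3×366 = 3653 days.
April 1940: 30 − 5 = 25 days remain.
Then May (31), June (30): 31 + 30 = 61 days.
July 1–20, 1940: 20 days.
Residual: 106 days.
Total: 3759 days.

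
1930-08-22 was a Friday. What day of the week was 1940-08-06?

Tuesday

Day-of-year of August 22, 1930: 234.
Day-of-year of August 6, 1940: 219.
1930 has 365 days, so 365 − 234 = 131 days remain in 1930.
Full years 1931–1939: 7 common + 2 leap = 7×365 + 2×366 = 3287 days.
Total: 131 + 3287 + 219 = 3637 days.
3637 mod 7 = 4, so 4 days after Friday is Tuesday.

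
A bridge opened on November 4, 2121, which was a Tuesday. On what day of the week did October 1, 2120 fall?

Tuesday

Count forward from the earlier date (October 1, 2120) to the later (November 4, 2121):
Day-of-year of October 1, 2120: 275.
Day-of-year of November 4, 2121: 308.
2120 has 366 days, so 366 − 275 = 91 days remain in 2120.
Total: 91 + 308 = 399 days.
399 is a multiple of 7, so October 1, 2120 falls on the same weekday: Tuesday.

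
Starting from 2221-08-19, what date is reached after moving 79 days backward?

2221-06-01

Count 79 days before August 19, 2221:
June 2221: 30 − 1 = 29 days remain.
Then July (31): 31 days.
August 1–19, 2221: 19 days.
Total: 29 + 31 + 19 = 79 days.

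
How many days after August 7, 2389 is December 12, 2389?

127

August 2389: 31 − 7 = 24 days remain.
Then September (30), October (31), November (30): 30 + 31 + 30 = 91 days.
December 1–12, 2389: 12 days.
Total: 24 + 91 + 12 = 127 days.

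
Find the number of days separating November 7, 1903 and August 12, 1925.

7949

From November 7, 1903 to November 7, 1924: 21 years, of which 6 contain a Feb 29 — 15×365 + 6×366 = 7671 days.
November 1924: 30 − 7 = 23 days remain.
Then December (31), January (31), February 1925 (28), March (31), April (30), May (31), June (30), July (31): 31 + 31 + 28 + 31 + 30 + 31 + 30 + 31 = 243 days.
August 1–12, 1925: 12 days.
Residual: 278 days.
Total: 7949 days.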